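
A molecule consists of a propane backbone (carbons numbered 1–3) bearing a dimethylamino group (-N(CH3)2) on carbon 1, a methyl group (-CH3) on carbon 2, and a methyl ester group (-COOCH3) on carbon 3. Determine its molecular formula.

Atom tally by fragment:
  (CH3)2NCH2 → C:3 H:8 N:1
  CH(CH3) → C:2 H:4
  CH2COOCH3 → C:3 H:5 O:2
Element totals:
  C: 8
  H: 17
  N: 1
  O: 2

C8H17NO2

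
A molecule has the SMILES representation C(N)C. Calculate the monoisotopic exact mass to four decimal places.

45.0578

Atom tally by fragment:
  H2NCH2 → C:1 H:4 N:1
  CH3 → C:1 H:3
Element totals:
  C: 2
  H: 7
  N: 1
Molecular formula: C2H7N.
  M = 2(12.0) + 7(1.007825) + 14.003074
    = 24.000000 + 7.054775 + 14.003074 = 45.057849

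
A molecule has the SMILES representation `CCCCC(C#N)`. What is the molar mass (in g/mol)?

Atom tally by fragment:
  CH3 → C:1 H:3
  CH2 → C:1 H:2
  CH2 → C:1 H:2
  CH2 → C:1 H:2
  CH2CN → C:2 H:2 N:1
Element totals:
  C: 6
  H: 11
  N: 1
Molecular formula: C6H11N.
  M = 6(12.011) + 11(1.008) + 14.007
    = 72.066 + 11.088 + 14.007 = 97.161

97.16 g/mol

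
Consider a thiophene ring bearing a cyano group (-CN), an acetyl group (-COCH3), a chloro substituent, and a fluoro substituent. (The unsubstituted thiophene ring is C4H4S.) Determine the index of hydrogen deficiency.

6

Atom tally by fragment:
  thiophene ring core → C:4 H:4 S:1
  (− 4 ring H displaced by substituents)
  + CN → C:1 N:1
  + COCH3 → C:2 H:3 O:1
  + Cl → Cl:1
  + F → F:1
Element totals:
  C: 7
  H: 3
  Cl: 1
  F: 1
  N: 1
  O: 1
  S: 1
Molecular formula: C7H3ClFNOS.
DoU = (2C + 2 + N − H − X) / 2 = (2·7 + 2 + 1 − 3 − 2) / 2 = 6.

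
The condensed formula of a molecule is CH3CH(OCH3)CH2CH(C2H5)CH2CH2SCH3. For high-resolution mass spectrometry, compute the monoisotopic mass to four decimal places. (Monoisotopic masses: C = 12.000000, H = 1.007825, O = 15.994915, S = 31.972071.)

190.1391

Atom tally by fragment:
  CH3 → C:1 H:3
  CH(OCH3) → C:2 H:4 O:1
  CH2 → C:1 H:2
  CH(C2H5) → C:3 H:6
  CH2 → C:1 H:2
  CH2SCH3 → C:2 H:5 S:1
Element totals:
  C: 10
  H: 22
  O: 1
  S: 1
Molecular formula: C10H22OS.
  M = 10(12.0) + 22(1.007825) + 15.994915 + 31.972071
    = 120.000000 + 22.172150 + 15.994915 + 31.972071 = 190.139136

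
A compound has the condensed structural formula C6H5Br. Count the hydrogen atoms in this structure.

5

Atom tally by fragment:
  benzene ring core → C:6 H:6
  (− 1 ring H displaced by substituents)
  + Br → Br:1
Element totals:
  C: 6
  H: 5
  Br: 1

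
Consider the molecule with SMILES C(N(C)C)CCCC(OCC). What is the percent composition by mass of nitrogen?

8.79%

Atom tally by fragment:
  (CH3)2NCH2 → C:3 H:8 N:1
  CH2 → C:1 H:2
  CH2 → C:1 H:2
  CH2 → C:1 H:2
  CH2OC2H5 → C:3 H:7 O:1
Element totals:
  C: 9
  H: 21
  N: 1
  O: 1
Molecular formula: C9H21NO.
Molar mass = 159.273 g/mol.
Mass from N: 1 × 14.007 = 14.007 g/mol.
%N = 14.007 / 159.273 × 100 = 8.79%.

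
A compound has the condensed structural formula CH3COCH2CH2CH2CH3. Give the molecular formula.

Element totals:
  C: 6
  H: 12
  O: 1

C6H12O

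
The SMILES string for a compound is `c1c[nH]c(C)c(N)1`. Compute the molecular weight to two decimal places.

Atom tally by fragment:
  pyrrole ring core → C:4 H:5 N:1
  (− 2 ring H displaced by substituents)
  + CH3 → C:1 H:3
  + NH2 → N:1 H:2
Element totals:
  C: 5
  H: 8
  N: 2
Molecular formula: C5H8N2.
  M = 5(12.011) + 8(1.008) + 2(14.007)
    = 60.055 + 8.064 + 28.014 = 96.133

96.13 g/mol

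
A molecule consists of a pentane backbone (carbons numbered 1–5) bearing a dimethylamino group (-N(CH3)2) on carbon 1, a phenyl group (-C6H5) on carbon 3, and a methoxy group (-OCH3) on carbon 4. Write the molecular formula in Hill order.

Atom tally by fragment:
  (CH3)2NCH2 → C:3 H:8 N:1
  CH2 → C:1 H:2
  CH(C6H5) → C:7 H:6
  CH(OCH3) → C:2 H:4 O:1
  CH3 → C:1 H:3
Element totals:
  C: 14
  H: 23
  N: 1
  O: 1

C14H23NO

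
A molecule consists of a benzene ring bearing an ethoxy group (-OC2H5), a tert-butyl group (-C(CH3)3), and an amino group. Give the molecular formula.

C12H19NO

Atom tally by fragment:
  benzene ring core → C:6 H:6
  (− 3 ring H displaced by substituents)
  + OC2H5 → C:2 H:5 O:1
  + C(CH3)3 → C:4 H:9
  + NH2 → N:1 H:2
Element totals:
  C: 12
  H: 19
  N: 1
  O: 1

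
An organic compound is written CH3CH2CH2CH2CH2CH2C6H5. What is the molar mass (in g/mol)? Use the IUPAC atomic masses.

Atom tally by fragment:
  CH3 → C:1 H:3
  CH2 → C:1 H:2
  CH2 → C:1 H:2
  CH2 → C:1 H:2
  CH2 → C:1 H:2
  CH2C6H5 → C:7 H:7
Element totals:
  C: 12
  H: 18
Molecular formula: C12H18.
  M = 12(12.011) + 18(1.008)
    = 144.132 + 18.144 = 162.276

162.28 g/mol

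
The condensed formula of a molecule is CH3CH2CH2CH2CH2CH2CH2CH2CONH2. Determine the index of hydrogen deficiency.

Element totals:
  C: 9
  H: 19
  N: 1
  O: 1
Molecular formula: C9H19NO.
DoU = (2C + 2 + N − H − X) / 2 = (2·9 + 2 + 1 − 19 − 0) / 2 = 1.

1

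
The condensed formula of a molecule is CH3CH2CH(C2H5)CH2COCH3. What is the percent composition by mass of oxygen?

12.48%

Atom tally by fragment:
  CH3 → C:1 H:3
  CH2 → C:1 H:2
  CH(C2H5) → C:3 H:6
  CH2COCH3 → C:3 H:5 O:1
Element totals:
  C: 8
  H: 16
  O: 1
Molecular formula: C8H16O.
Molar mass = 128.215 g/mol.
Mass from O: 1 × 15.999 = 15.999 g/mol.
%O = 15.999 / 128.215 × 100 = 12.48%.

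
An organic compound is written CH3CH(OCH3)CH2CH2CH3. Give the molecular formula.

C6H14O

Atom tally by fragment:
  CH3 → C:1 H:3
  CH(OCH3) → C:2 H:4 O:1
  CH2 → C:1 H:2
  CH2 → C:1 H:2
  CH3 → C:1 H:3
Element totals:
  C: 6
  H: 14
  O: 1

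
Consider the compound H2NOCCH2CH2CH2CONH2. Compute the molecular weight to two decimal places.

130.15 g/mol

Element totals:
  C: 5
  H: 10
  N: 2
  O: 2
Molecular formula: C5H10N2O2.
  M = 5(12.011) + 10(1.008) + 2(14.007) + 2(15.999)
    = 60.055 + 10.080 + 28.014 + 31.998 = 130.147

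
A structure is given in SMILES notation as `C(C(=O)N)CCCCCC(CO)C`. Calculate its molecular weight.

Atom tally by fragment:
  H2NOCCH2 → C:2 H:4 O:1 N:1
  CH2 → C:1 H:2
  CH2 → C:1 H:2
  CH2 → C:1 H:2
  CH2 → C:1 H:2
  CH2 → C:1 H:2
  CH(CH2OH) → C:2 H:4 O:1
  CH3 → C:1 H:3
Element totals:
  C: 10
  H: 21
  N: 1
  O: 2
Molecular formula: C10H21NO2.
  M = 10(12.011) + 21(1.008) + 14.007 + 2(15.999)
    = 120.110 + 21.168 + 14.007 + 31.998 = 187.283

187.28 g/mol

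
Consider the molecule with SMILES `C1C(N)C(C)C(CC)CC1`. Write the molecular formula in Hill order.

C9H19N

Atom tally by fragment:
  cyclohexane ring core → C:6 H:12
  (− 3 ring H displaced by substituents)
  + NH2 → N:1 H:2
  + CH3 → C:1 H:3
  + C2H5 → C:2 H:5
Element totals:
  C: 9
  H: 19
  N: 1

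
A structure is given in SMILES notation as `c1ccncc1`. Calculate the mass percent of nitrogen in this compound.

17.71%

Atom tally by fragment:
  pyridine ring core → C:5 H:5 N:1
Element totals:
  C: 5
  H: 5
  N: 1
Molecular formula: C5H5N.
Molar mass = 79.102 g/mol.
Mass from N: 1 × 14.007 = 14.007 g/mol.
%N = 14.007 / 79.102 × 100 = 17.71%.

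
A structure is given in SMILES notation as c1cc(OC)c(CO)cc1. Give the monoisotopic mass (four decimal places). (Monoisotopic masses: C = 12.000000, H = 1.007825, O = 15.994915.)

Atom tally by fragment:
  benzene ring core → C:6 H:6
  (− 2 ring H displaced by substituents)
  + OCH3 → C:1 H:3 O:1
  + CH2OH → C:1 H:3 O:1
Element totals:
  C: 8
  H: 10
  O: 2
Molecular formula: C8H10O2.
  M = 8(12.0) + 10(1.007825) + 2(15.994915)
    = 96.000000 + 10.078250 + 31.989830 = 138.068080

138.0681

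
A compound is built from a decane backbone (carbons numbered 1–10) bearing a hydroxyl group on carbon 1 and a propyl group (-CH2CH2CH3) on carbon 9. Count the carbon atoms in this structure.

13

Atom tally by fragment:
  HOCH2 → C:1 H:3 O:1
  CH2 → C:1 H:2
  CH2 → C:1 H:2
  CH2 → C:1 H:2
  CH2 → C:1 H:2
  CH2 → C:1 H:2
  CH2 → C:1 H:2
  CH2 → C:1 H:2
  CH(CH2CH2CH3) → C:4 H:8
  CH3 → C:1 H:3
Element totals:
  C: 13
  H: 28
  O: 1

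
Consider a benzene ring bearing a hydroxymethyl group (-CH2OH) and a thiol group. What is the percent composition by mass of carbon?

59.97%

Atom tally by fragment:
  benzene ring core → C:6 H:6
  (− 2 ring H displaced by substituents)
  + CH2OH → C:1 H:3 O:1
  + SH → S:1 H:1
Element totals:
  C: 7
  H: 8
  O: 1
  S: 1
Molecular formula: C7H8OS.
Molar mass = 140.200 g/mol.
Mass from C: 7 × 12.011 = 84.077 g/mol.
%C = 84.077 / 140.200 × 100 = 59.97%.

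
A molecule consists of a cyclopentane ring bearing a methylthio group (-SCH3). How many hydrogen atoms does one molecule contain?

12

Atom tally by fragment:
  cyclopentane ring core → C:5 H:10
  (− 1 ring H displaced by substituents)
  + SCH3 → C:1 H:3 S:1
Element totals:
  C: 6
  H: 12
  S: 1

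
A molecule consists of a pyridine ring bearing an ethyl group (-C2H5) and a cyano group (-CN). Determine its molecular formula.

Atom tally by fragment:
  pyridine ring core → C:5 H:5 N:1
  (− 2 ring H displaced by substituents)
  + C2H5 → C:2 H:5
  + CN → C:1 N:1
Element totals:
  C: 8
  H: 8
  N: 2

C8H8N2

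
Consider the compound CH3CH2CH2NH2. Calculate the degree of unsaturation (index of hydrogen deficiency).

Atom tally by fragment:
  CH3 → C:1 H:3
  CH2 → C:1 H:2
  CH2NH2 → C:1 H:4 N:1
Element totals:
  C: 3
  H: 9
  N: 1
Molecular formula: C3H9N.
DoU = (2C + 2 + N − H − X) / 2 = (2·3 + 2 + 1 − 9 − 0) / 2 = 0.

0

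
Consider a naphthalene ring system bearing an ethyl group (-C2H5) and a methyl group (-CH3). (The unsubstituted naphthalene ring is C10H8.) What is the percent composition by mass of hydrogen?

Atom tally by fragment:
  naphthalene ring system core → C:10 H:8
  (− 2 ring H displaced by substituents)
  + C2H5 → C:2 H:5
  + CH3 → C:1 H:3
Element totals:
  C: 13
  H: 14
Molecular formula: C13H14.
Molar mass = 170.255 g/mol.
Mass from H: 14 × 1.008 = 14.112 g/mol.
%H = 14.112 / 170.255 × 100 = 8.29%.

8.29%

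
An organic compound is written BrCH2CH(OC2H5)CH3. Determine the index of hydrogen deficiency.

0

Element totals:
  C: 5
  H: 11
  Br: 1
  O: 1
Molecular formula: C5H11BrO.
DoU = (2C + 2 + N − H − X) / 2 = (2·5 + 2 + 0 − 11 − 1) / 2 = 0.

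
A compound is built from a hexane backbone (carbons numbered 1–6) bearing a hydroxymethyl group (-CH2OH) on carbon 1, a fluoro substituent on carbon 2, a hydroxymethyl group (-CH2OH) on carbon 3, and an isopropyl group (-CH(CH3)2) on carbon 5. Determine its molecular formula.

C11H23FO2

Atom tally by fragment:
  HOCH2CH2 → C:2 H:5 O:1
  CH(F) → C:1 H:1 F:1
  CH(CH2OH) → C:2 H:4 O:1
  CH2 → C:1 H:2
  CH(CH(CH3)2) → C:4 H:8
  CH3 → C:1 H:3
Element totals:
  C: 11
  H: 23
  F: 1
  O: 2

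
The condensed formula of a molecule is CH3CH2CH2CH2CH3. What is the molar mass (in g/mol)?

Element totals:
  C: 5
  H: 12
Molecular formula: C5H12.
  M = 5(12.011) + 12(1.008)
    = 60.055 + 12.096 = 72.151

72.15 g/mol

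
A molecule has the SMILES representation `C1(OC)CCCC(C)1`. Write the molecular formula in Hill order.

C7H14O

Atom tally by fragment:
  cyclopentane ring core → C:5 H:10
  (− 2 ring H displaced by substituents)
  + OCH3 → C:1 H:3 O:1
  + CH3 → C:1 H:3
Element totals:
  C: 7
  H: 14
  O: 1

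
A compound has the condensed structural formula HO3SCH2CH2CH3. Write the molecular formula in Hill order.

C3H8O3S

Atom tally by fragment:
  HO3SCH2 → C:1 H:3 S:1 O:3
  CH2 → C:1 H:2
  CH3 → C:1 H:3
Element totals:
  C: 3
  H: 8
  O: 3
  S: 1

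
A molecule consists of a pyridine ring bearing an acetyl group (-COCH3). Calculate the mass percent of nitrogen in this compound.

Atom tally by fragment:
  pyridine ring core → C:5 H:5 N:1
  (− 1 ring H displaced by substituents)
  + COCH3 → C:2 H:3 O:1
Element totals:
  C: 7
  H: 7
  N: 1
  O: 1
Molecular formula: C7H7NO.
Molar mass = 121.139 g/mol.
Mass from N: 1 × 14.007 = 14.007 g/mol.
%N = 14.007 / 121.139 × 100 = 11.56%.

11.56%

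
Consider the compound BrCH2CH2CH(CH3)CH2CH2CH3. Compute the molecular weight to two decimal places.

Atom tally by fragment:
  BrCH2 → C:1 H:2 Br:1
  CH2 → C:1 H:2
  CH(CH3) → C:2 H:4
  CH2 → C:1 H:2
  CH2 → C:1 H:2
  CH3 → C:1 H:3
Element totals:
  C: 7
  H: 15
  Br: 1
Molecular formula: C7H15Br.
  M = 7(12.011) + 15(1.008) + 79.904
    = 84.077 + 15.120 + 79.904 = 179.101

179.10 g/mol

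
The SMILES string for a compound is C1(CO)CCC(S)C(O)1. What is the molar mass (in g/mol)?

148.22 g/mol

Atom tally by fragment:
  cyclopentane ring core → C:5 H:10
  (− 3 ring H displaced by substituents)
  + CH2OH → C:1 H:3 O:1
  + SH → S:1 H:1
  + OH → O:1 H:1
Element totals:
  C: 6
  H: 12
  O: 2
  S: 1
Molecular formula: C6H12O2S.
  M = 6(12.011) + 12(1.008) + 2(15.999) + 32.06
    = 72.066 + 12.096 + 31.998 + 32.060 = 148.220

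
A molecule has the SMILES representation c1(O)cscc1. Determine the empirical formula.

C4H4OS

Atom tally by fragment:
  thiophene ring core → C:4 H:4 S:1
  (− 1 ring H displaced by substituents)
  + OH → O:1 H:1
Element totals:
  C: 4
  H: 4
  O: 1
  S: 1
Molecular formula: C4H4OS.
gcd of subscripts (4, 4, 1, 1) = 1, so the empirical formula equals the molecular formula.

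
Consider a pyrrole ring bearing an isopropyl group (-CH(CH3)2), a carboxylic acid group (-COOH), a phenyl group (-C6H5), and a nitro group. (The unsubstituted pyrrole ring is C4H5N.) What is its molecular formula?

C14H14N2O4

Atom tally by fragment:
  pyrrole ring core → C:4 H:5 N:1
  (− 4 ring H displaced by substituents)
  + CH(CH3)2 → C:3 H:7
  + COOH → C:1 H:1 O:2
  + C6H5 → C:6 H:5
  + NO2 → N:1 O:2
Element totals:
  C: 14
  H: 14
  N: 2
  O: 4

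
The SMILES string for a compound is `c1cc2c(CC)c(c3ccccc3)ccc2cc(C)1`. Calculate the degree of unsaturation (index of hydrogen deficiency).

Atom tally by fragment:
  naphthalene ring system core → C:10 H:8
  (− 3 ring H displaced by substituents)
  + C2H5 → C:2 H:5
  + C6H5 → C:6 H:5
  + CH3 → C:1 H:3
Element totals:
  C: 19
  H: 18
Molecular formula: C19H18.
DoU = (2C + 2 + N − H − X) / 2 = (2·19 + 2 + 0 − 18 − 0) / 2 = 11.

11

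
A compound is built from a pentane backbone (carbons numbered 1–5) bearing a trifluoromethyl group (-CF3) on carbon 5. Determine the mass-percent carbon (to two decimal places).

Atom tally by fragment:
  CH3 → C:1 H:3
  CH2 → C:1 H:2
  CH2 → C:1 H:2
  CH2 → C:1 H:2
  CH2CF3 → C:2 H:2 F:3
Element totals:
  C: 6
  H: 11
  F: 3
Molecular formula: C6H11F3.
Molar mass = 140.148 g/mol.
Mass from C: 6 × 12.011 = 72.066 g/mol.
%C = 72.066 / 140.148 × 100 = 51.42%.

51.42%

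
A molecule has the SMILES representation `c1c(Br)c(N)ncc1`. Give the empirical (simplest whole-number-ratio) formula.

Atom tally by fragment:
  pyridine ring core → C:5 H:5 N:1
  (− 2 ring H displaced by substituents)
  + Br → Br:1
  + NH2 → N:1 H:2
Element totals:
  C: 5
  H: 5
  Br: 1
  N: 2
Molecular formula: C5H5BrN2.
gcd of subscripts (1, 5, 5, 2) = 1, so the empirical formula equals the molecular formula.

C5H5BrN2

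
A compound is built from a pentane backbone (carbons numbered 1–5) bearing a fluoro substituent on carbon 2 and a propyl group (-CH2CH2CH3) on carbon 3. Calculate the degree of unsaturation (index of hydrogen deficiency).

Atom tally by fragment:
  CH3 → C:1 H:3
  CH(F) → C:1 H:1 F:1
  CH(CH2CH2CH3) → C:4 H:8
  CH2 → C:1 H:2
  CH3 → C:1 H:3
Element totals:
  C: 8
  H: 17
  F: 1
Molecular formula: C8H17F.
DoU = (2C + 2 + N − H − X) / 2 = (2·8 + 2 + 0 − 17 − 1) / 2 = 0.

0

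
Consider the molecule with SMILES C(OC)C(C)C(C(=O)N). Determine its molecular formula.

C6H13NO2

Atom tally by fragment:
  CH3OCH2 → C:2 H:5 O:1
  CH(CH3) → C:2 H:4
  CH2CONH2 → C:2 H:4 O:1 N:1
Element totals:
  C: 6
  H: 13
  N: 1
  O: 2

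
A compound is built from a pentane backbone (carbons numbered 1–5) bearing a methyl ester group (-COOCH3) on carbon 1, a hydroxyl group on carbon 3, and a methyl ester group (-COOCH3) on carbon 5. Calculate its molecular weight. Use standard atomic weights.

204.22 g/mol

Atom tally by fragment:
  CH3OOCCH2 → C:3 H:5 O:2
  CH2 → C:1 H:2
  CH(OH) → C:1 H:2 O:1
  CH2 → C:1 H:2
  CH2COOCH3 → C:3 H:5 O:2
Element totals:
  C: 9
  H: 16
  O: 5
Molecular formula: C9H16O5.
  M = 9(12.011) + 16(1.008) + 5(15.999)
    = 108.099 + 16.128 + 79.995 = 204.222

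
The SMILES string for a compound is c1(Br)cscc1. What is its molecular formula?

C4H3BrS

Atom tally by fragment:
  thiophene ring core → C:4 H:4 S:1
  (− 1 ring H displaced by substituents)
  + Br → Br:1
Element totals:
  C: 4
  H: 3
  Br: 1
  S: 1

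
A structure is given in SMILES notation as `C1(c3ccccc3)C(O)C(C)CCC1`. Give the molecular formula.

C13H18O

Atom tally by fragment:
  cyclohexane ring core → C:6 H:12
  (− 3 ring H displaced by substituents)
  + C6H5 → C:6 H:5
  + OH → O:1 H:1
  + CH3 → C:1 H:3
Element totals:
  C: 13
  H: 18
  O: 1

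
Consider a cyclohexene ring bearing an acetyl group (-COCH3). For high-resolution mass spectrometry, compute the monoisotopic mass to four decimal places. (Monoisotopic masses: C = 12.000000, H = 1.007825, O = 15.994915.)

124.0888

Atom tally by fragment:
  cyclohexene ring core → C:6 H:10
  (− 1 ring H displaced by substituents)
  + COCH3 → C:2 H:3 O:1
Element totals:
  C: 8
  H: 12
  O: 1
Molecular formula: C8H12O.
  M = 8(12.0) + 12(1.007825) + 15.994915
    = 96.000000 + 12.093900 + 15.994915 = 124.088815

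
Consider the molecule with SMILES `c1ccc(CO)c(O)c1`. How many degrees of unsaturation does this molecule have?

4

Atom tally by fragment:
  benzene ring core → C:6 H:6
  (− 2 ring H displaced by substituents)
  + CH2OH → C:1 H:3 O:1
  + OH → O:1 H:1
Element totals:
  C: 7
  H: 8
  O: 2
Molecular formula: C7H8O2.
DoU = (2C + 2 + N − H − X) / 2 = (2·7 + 2 + 0 − 8 − 0) / 2 = 4.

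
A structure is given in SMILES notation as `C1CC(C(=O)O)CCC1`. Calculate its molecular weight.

Atom tally by fragment:
  cyclohexane ring core → C:6 H:12
  (− 1 ring H displaced by substituents)
  + COOH → C:1 H:1 O:2
Element totals:
  C: 7
  H: 12
  O: 2
Molecular formula: C7H12O2.
  M = 7(12.011) + 12(1.008) + 2(15.999)
    = 84.077 + 12.096 + 31.998 = 128.171

128.17 g/mol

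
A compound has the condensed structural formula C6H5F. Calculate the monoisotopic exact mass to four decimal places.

Atom tally by fragment:
  benzene ring core → C:6 H:6
  (− 1 ring H displaced by substituents)
  + F → F:1
Element totals:
  C: 6
  H: 5
  F: 1
Molecular formula: C6H5F.
  M = 6(12.0) + 5(1.007825) + 18.998403
    = 72.000000 + 5.039125 + 18.998403 = 96.037528

96.0375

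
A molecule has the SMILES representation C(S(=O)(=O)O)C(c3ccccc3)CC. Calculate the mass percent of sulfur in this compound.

Atom tally by fragment:
  HO3SCH2 → C:1 H:3 S:1 O:3
  CH(C6H5) → C:7 H:6
  CH2 → C:1 H:2
  CH3 → C:1 H:3
Element totals:
  C: 10
  H: 14
  O: 3
  S: 1
Molecular formula: C10H14O3S.
Molar mass = 214.279 g/mol.
Mass from S: 1 × 32.06 = 32.060 g/mol.
%S = 32.060 / 214.279 × 100 = 14.96%.

14.96%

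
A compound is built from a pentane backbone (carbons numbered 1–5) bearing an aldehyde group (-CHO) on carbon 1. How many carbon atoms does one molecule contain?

6

Atom tally by fragment:
  OHCCH2 → C:2 H:3 O:1
  CH2 → C:1 H:2
  CH2 → C:1 H:2
  CH2 → C:1 H:2
  CH3 → C:1 H:3
Element totals:
  C: 6
  H: 12
  O: 1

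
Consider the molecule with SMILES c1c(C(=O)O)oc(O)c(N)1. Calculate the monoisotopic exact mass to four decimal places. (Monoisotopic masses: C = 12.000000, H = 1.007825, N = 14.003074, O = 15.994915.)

143.0219

Atom tally by fragment:
  furan ring core → C:4 H:4 O:1
  (− 3 ring H displaced by substituents)
  + COOH → C:1 H:1 O:2
  + OH → O:1 H:1
  + NH2 → N:1 H:2
Element totals:
  C: 5
  H: 5
  N: 1
  O: 4
Molecular formula: C5H5NO4.
  M = 5(12.0) + 5(1.007825) + 14.003074 + 4(15.994915)
    = 60.000000 + 5.039125 + 14.003074 + 63.979660 = 143.021859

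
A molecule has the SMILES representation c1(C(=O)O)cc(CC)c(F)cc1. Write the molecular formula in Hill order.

C9H9FO2

Atom tally by fragment:
  benzene ring core → C:6 H:6
  (− 3 ring H displaced by substituents)
  + COOH → C:1 H:1 O:2
  + C2H5 → C:2 H:5
  + F → F:1
Element totals:
  C: 9
  H: 9
  F: 1
  O: 2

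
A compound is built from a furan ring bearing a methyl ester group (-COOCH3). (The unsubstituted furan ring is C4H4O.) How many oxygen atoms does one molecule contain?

Atom tally by fragment:
  furan ring core → C:4 H:4 O:1
  (− 1 ring H displaced by substituents)
  + COOCH3 → C:2 H:3 O:2
Element totals:
  C: 6
  H: 6
  O: 3

3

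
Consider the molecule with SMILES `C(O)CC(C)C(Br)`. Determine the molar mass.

Atom tally by fragment:
  HOCH2 → C:1 H:3 O:1
  CH2 → C:1 H:2
  CH(CH3) → C:2 H:4
  CH2Br → C:1 H:2 Br:1
Element totals:
  C: 5
  H: 11
  Br: 1
  O: 1
Molecular formula: C5H11BrO.
  M = 5(12.011) + 11(1.008) + 79.904 + 15.999
    = 60.055 + 11.088 + 79.904 + 15.999 = 167.046

167.05 g/mol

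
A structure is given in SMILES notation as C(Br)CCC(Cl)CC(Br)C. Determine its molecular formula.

C7H13Br2Cl

Atom tally by fragment:
  BrCH2 → C:1 H:2 Br:1
  CH2 → C:1 H:2
  CH2 → C:1 H:2
  CH(Cl) → C:1 H:1 Cl:1
  CH2 → C:1 H:2
  CH(Br) → C:1 H:1 Br:1
  CH3 → C:1 H:3
Element totals:
  C: 7
  H: 13
  Br: 2
  Cl: 1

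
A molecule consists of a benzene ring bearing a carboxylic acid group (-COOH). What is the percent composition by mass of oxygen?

Atom tally by fragment:
  benzene ring core → C:6 H:6
  (− 1 ring H displaced by substituents)
  + COOH → C:1 H:1 O:2
Element totals:
  C: 7
  H: 6
  O: 2
Molecular formula: C7H6O2.
Molar mass = 122.123 g/mol.
Mass from O: 2 × 15.999 = 31.998 g/mol.
%O = 31.998 / 122.123 × 100 = 26.20%.

26.20%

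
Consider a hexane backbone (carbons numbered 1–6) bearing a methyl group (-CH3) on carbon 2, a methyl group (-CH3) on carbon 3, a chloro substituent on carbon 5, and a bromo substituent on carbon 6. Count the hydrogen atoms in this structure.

16

Atom tally by fragment:
  CH3 → C:1 H:3
  CH(CH3) → C:2 H:4
  CH(CH3) → C:2 H:4
  CH2 → C:1 H:2
  CH(Cl) → C:1 H:1 Cl:1
  CH2Br → C:1 H:2 Br:1
Element totals:
  C: 8
  H: 16
  Br: 1
  Cl: 1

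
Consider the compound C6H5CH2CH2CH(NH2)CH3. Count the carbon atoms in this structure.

10

Element totals:
  C: 10
  H: 15
  N: 1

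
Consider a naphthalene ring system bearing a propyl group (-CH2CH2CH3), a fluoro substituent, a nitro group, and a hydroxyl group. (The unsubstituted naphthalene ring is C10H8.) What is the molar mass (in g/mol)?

Atom tally by fragment:
  naphthalene ring system core → C:10 H:8
  (− 4 ring H displaced by substituents)
  + CH2CH2CH3 → C:3 H:7
  + F → F:1
  + NO2 → N:1 O:2
  + OH → O:1 H:1
Element totals:
  C: 13
  H: 12
  F: 1
  N: 1
  O: 3
Molecular formula: C13H12FNO3.
  M = 13(12.011) + 12(1.008) + 18.998 + 14.007 + 3(15.999)
    = 156.143 + 12.096 + 18.998 + 14.007 + 47.997 = 249.241

249.24 g/mol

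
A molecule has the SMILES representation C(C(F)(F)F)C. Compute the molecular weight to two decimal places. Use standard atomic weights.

98.07 g/mol

Atom tally by fragment:
  F3CCH2 → C:2 H:2 F:3
  CH3 → C:1 H:3
Element totals:
  C: 3
  H: 5
  F: 3
Molecular formula: C3H5F3.
  M = 3(12.011) + 5(1.008) + 3(18.998)
    = 36.033 + 5.040 + 56.994 = 98.067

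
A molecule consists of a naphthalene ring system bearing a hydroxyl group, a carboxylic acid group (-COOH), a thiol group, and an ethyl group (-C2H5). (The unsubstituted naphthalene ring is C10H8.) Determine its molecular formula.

Atom tally by fragment:
  naphthalene ring system core → C:10 H:8
  (− 4 ring H displaced by substituents)
  + OH → O:1 H:1
  + COOH → C:1 H:1 O:2
  + SH → S:1 H:1
  + C2H5 → C:2 H:5
Element totals:
  C: 13
  H: 12
  O: 3
  S: 1

C13H12O3S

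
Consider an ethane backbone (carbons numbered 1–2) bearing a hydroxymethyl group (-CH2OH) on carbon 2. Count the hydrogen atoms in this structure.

Atom tally by fragment:
  CH3 → C:1 H:3
  CH2CH2OH → C:2 H:5 O:1
Element totals:
  C: 3
  H: 8
  O: 1

8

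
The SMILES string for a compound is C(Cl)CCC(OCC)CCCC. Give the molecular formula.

Atom tally by fragment:
  ClCH2 → C:1 H:2 Cl:1
  CH2 → C:1 H:2
  CH2 → C:1 H:2
  CH(OC2H5) → C:3 H:6 O:1
  CH2 → C:1 H:2
  CH2 → C:1 H:2
  CH2 → C:1 H:2
  CH3 → C:1 H:3
Element totals:
  C: 10
  H: 21
  Cl: 1
  O: 1

C10H21ClO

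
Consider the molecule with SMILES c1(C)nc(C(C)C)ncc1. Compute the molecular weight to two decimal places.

Atom tally by fragment:
  pyrimidine ring core → C:4 H:4 N:2
  (− 2 ring H displaced by substituents)
  + CH3 → C:1 H:3
  + CH(CH3)2 → C:3 H:7
Element totals:
  C: 8
  H: 12
  N: 2
Molecular formula: C8H12N2.
  M = 8(12.011) + 12(1.008) + 2(14.007)
    = 96.088 + 12.096 + 28.014 = 136.198

136.20 g/mol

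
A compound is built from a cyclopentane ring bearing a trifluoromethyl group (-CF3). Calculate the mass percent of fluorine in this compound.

41.26%

Atom tally by fragment:
  cyclopentane ring core → C:5 H:10
  (− 1 ring H displaced by substituents)
  + CF3 → C:1 F:3
Element totals:
  C: 6
  H: 9
  F: 3
Molecular formula: C6H9F3.
Molar mass = 138.132 g/mol.
Mass from F: 3 × 18.998 = 56.994 g/mol.
%F = 56.994 / 138.132 × 100 = 41.26%.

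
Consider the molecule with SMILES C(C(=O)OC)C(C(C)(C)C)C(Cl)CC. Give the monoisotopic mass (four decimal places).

220.1230

Atom tally by fragment:
  CH3OOCCH2 → C:3 H:5 O:2
  CH(C(CH3)3) → C:5 H:10
  CH(Cl) → C:1 H:1 Cl:1
  CH2 → C:1 H:2
  CH3 → C:1 H:3
Element totals:
  C: 11
  H: 21
  Cl: 1
  O: 2
Molecular formula: C11H21ClO2.
  M = 11(12.0) + 21(1.007825) + 34.968853 + 2(15.994915)
    = 132.000000 + 21.164325 + 34.968853 + 31.989830 = 220.123008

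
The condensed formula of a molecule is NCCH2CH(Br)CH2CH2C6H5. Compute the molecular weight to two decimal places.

238.13 g/mol

Atom tally by fragment:
  NCCH2 → C:2 H:2 N:1
  CH(Br) → C:1 H:1 Br:1
  CH2 → C:1 H:2
  CH2C6H5 → C:7 H:7
Element totals:
  C: 11
  H: 12
  Br: 1
  N: 1
Molecular formula: C11H12BrN.
  M = 11(12.011) + 12(1.008) + 79.904 + 14.007
    = 132.121 + 12.096 + 79.904 + 14.007 = 238.128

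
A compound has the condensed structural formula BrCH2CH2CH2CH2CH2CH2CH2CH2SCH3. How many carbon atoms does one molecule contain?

Atom tally by fragment:
  BrCH2 → C:1 H:2 Br:1
  CH2 → C:1 H:2
  CH2 → C:1 H:2
  CH2 → C:1 H:2
  CH2 → C:1 H:2
  CH2 → C:1 H:2
  CH2 → C:1 H:2
  CH2SCH3 → C:2 H:5 S:1
Element totals:
  C: 9
  H: 19
  Br: 1
  S: 1

9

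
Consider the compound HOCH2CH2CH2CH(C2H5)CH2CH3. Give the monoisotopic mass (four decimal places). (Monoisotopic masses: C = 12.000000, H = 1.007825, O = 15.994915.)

130.1358

Element totals:
  C: 8
  H: 18
  O: 1
Molecular formula: C8H18O.
  M = 8(12.0) + 18(1.007825) + 15.994915
    = 96.000000 + 18.140850 + 15.994915 = 130.135765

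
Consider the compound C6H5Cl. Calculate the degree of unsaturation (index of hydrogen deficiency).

4

Element totals:
  C: 6
  H: 5
  Cl: 1
Molecular formula: C6H5Cl.
DoU = (2C + 2 + N − H − X) / 2 = (2·6 + 2 + 0 − 5 − 1) / 2 = 4.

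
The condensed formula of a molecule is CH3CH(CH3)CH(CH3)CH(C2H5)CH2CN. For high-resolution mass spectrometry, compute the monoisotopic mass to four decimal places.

153.1517

Atom tally by fragment:
  CH3 → C:1 H:3
  CH(CH3) → C:2 H:4
  CH(CH3) → C:2 H:4
  CH(C2H5) → C:3 H:6
  CH2CN → C:2 H:2 N:1
Element totals:
  C: 10
  H: 19
  N: 1
Molecular formula: C10H19N.
  M = 10(12.0) + 19(1.007825) + 14.003074
    = 120.000000 + 19.148675 + 14.003074 = 153.151749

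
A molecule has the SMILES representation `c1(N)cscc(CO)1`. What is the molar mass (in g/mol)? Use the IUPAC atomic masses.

129.18 g/mol

Atom tally by fragment:
  thiophene ring core → C:4 H:4 S:1
  (− 2 ring H displaced by substituents)
  + NH2 → N:1 H:2
  + CH2OH → C:1 H:3 O:1
Element totals:
  C: 5
  H: 7
  N: 1
  O: 1
  S: 1
Molecular formula: C5H7NOS.
  M = 5(12.011) + 7(1.008) + 14.007 + 15.999 + 32.06
    = 60.055 + 7.056 + 14.007 + 15.999 + 32.060 = 129.177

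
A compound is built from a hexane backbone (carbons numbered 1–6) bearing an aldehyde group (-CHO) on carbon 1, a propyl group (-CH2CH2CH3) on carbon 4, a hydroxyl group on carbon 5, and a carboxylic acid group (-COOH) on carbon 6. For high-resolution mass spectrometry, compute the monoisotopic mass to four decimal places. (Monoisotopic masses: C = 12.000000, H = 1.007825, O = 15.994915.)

216.1362

Atom tally by fragment:
  OHCCH2 → C:2 H:3 O:1
  CH2 → C:1 H:2
  CH2 → C:1 H:2
  CH(CH2CH2CH3) → C:4 H:8
  CH(OH) → C:1 H:2 O:1
  CH2COOH → C:2 H:3 O:2
Element totals:
  C: 11
  H: 20
  O: 4
Molecular formula: C11H20O4.
  M = 11(12.0) + 20(1.007825) + 4(15.994915)
    = 132.000000 + 20.156500 + 63.979660 = 216.136160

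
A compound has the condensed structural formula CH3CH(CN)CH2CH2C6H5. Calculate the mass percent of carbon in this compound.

82.97%

Atom tally by fragment:
  CH3 → C:1 H:3
  CH(CN) → C:2 H:1 N:1
  CH2 → C:1 H:2
  CH2C6H5 → C:7 H:7
Element totals:
  C: 11
  H: 13
  N: 1
Molecular formula: C11H13N.
Molar mass = 159.232 g/mol.
Mass from C: 11 × 12.011 = 132.121 g/mol.
%C = 132.121 / 159.232 × 100 = 82.97%.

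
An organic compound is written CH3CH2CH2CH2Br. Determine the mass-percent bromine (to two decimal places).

Element totals:
  C: 4
  H: 9
  Br: 1
Molecular formula: C4H9Br.
Molar mass = 137.020 g/mol.
Mass from Br: 1 × 79.904 = 79.904 g/mol.
%Br = 79.904 / 137.020 × 100 = 58.32%.

58.32%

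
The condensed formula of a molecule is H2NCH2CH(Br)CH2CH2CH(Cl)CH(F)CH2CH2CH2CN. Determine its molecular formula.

C10H17BrClFN2

Atom tally by fragment:
  H2NCH2 → C:1 H:4 N:1
  CH(Br) → C:1 H:1 Br:1
  CH2 → C:1 H:2
  CH2 → C:1 H:2
  CH(Cl) → C:1 H:1 Cl:1
  CH(F) → C:1 H:1 F:1
  CH2 → C:1 H:2
  CH2 → C:1 H:2
  CH2CN → C:2 H:2 N:1
Element totals:
  C: 10
  H: 17
  Br: 1
  Cl: 1
  F: 1
  N: 2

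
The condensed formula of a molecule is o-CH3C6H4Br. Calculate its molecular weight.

171.04 g/mol

Atom tally by fragment:
  benzene ring core → C:6 H:6
  (− 2 ring H displaced by substituents)
  + CH3 → C:1 H:3
  + Br → Br:1
Element totals:
  C: 7
  H: 7
  Br: 1
Molecular formula: C7H7Br.
  M = 7(12.011) + 7(1.008) + 79.904
    = 84.077 + 7.056 + 79.904 = 171.037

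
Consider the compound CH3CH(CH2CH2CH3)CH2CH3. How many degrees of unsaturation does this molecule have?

0

Atom tally by fragment:
  CH3 → C:1 H:3
  CH(CH2CH2CH3) → C:4 H:8
  CH2 → C:1 H:2
  CH3 → C:1 H:3
Element totals:
  C: 7
  H: 16
Molecular formula: C7H16.
DoU = (2C + 2 + N − H − X) / 2 = (2·7 + 2 + 0 − 16 − 0) / 2 = 0.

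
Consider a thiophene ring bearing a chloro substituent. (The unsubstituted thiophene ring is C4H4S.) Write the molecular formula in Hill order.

Atom tally by fragment:
  thiophene ring core → C:4 H:4 S:1
  (− 1 ring H displaced by substituents)
  + Cl → Cl:1
Element totals:
  C: 4
  H: 3
  Cl: 1
  S: 1

C4H3ClS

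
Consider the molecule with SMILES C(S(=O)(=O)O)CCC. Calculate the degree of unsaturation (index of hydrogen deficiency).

Atom tally by fragment:
  HO3SCH2 → C:1 H:3 S:1 O:3
  CH2 → C:1 H:2
  CH2 → C:1 H:2
  CH3 → C:1 H:3
Element totals:
  C: 4
  H: 10
  O: 3
  S: 1
Molecular formula: C4H10O3S.
DoU = (2C + 2 + N − H − X) / 2 = (2·4 + 2 + 0 − 10 − 0) / 2 = 0.

0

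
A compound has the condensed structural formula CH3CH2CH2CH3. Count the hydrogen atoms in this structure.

10

Atom tally by fragment:
  CH3 → C:1 H:3
  CH2 → C:1 H:2
  CH2 → C:1 H:2
  CH3 → C:1 H:3
Element totals:
  C: 4
  H: 10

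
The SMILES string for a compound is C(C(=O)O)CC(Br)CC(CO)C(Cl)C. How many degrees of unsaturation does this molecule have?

Atom tally by fragment:
  HOOCCH2 → C:2 H:3 O:2
  CH2 → C:1 H:2
  CH(Br) → C:1 H:1 Br:1
  CH2 → C:1 H:2
  CH(CH2OH) → C:2 H:4 O:1
  CH(Cl) → C:1 H:1 Cl:1
  CH3 → C:1 H:3
Element totals:
  C: 9
  H: 16
  Br: 1
  Cl: 1
  O: 3
Molecular formula: C9H16BrClO3.
DoU = (2C + 2 + N − H − X) / 2 = (2·9 + 2 + 0 − 16 − 2) / 2 = 1.

1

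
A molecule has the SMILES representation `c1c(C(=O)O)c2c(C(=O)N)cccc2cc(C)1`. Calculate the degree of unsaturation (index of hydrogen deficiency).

Atom tally by fragment:
  naphthalene ring system core → C:10 H:8
  (− 3 ring H displaced by substituents)
  + COOH → C:1 H:1 O:2
  + CONH2 → C:1 H:2 O:1 N:1
  + CH3 → C:1 H:3
Element totals:
  C: 13
  H: 11
  N: 1
  O: 3
Molecular formula: C13H11NO3.
DoU = (2C + 2 + N − H − X) / 2 = (2·13 + 2 + 1 − 11 − 0) / 2 = 9.

9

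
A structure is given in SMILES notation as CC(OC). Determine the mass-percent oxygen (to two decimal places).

26.62%

Atom tally by fragment:
  CH3 → C:1 H:3
  CH2OCH3 → C:2 H:5 O:1
Element totals:
  C: 3
  H: 8
  O: 1
Molecular formula: C3H8O.
Molar mass = 60.096 g/mol.
Mass from O: 1 × 15.999 = 15.999 g/mol.
%O = 15.999 / 60.096 × 100 = 26.62%.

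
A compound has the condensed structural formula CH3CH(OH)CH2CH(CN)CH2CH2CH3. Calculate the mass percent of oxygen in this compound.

Atom tally by fragment:
  CH3 → C:1 H:3
  CH(OH) → C:1 H:2 O:1
  CH2 → C:1 H:2
  CH(CN) → C:2 H:1 N:1
  CH2 → C:1 H:2
  CH2 → C:1 H:2
  CH3 → C:1 H:3
Element totals:
  C: 8
  H: 15
  N: 1
  O: 1
Molecular formula: C8H15NO.
Molar mass = 141.214 g/mol.
Mass from O: 1 × 15.999 = 15.999 g/mol.
%O = 15.999 / 141.214 × 100 = 11.33%.

11.33%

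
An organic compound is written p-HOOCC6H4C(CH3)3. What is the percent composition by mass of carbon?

74.13%

Element totals:
  C: 11
  H: 14
  O: 2
Molecular formula: C11H14O2.
Molar mass = 178.231 g/mol.
Mass from C: 11 × 12.011 = 132.121 g/mol.
%C = 132.121 / 178.231 × 100 = 74.13%.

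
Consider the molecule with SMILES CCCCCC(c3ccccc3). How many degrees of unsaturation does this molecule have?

4

Atom tally by fragment:
  CH3 → C:1 H:3
  CH2 → C:1 H:2
  CH2 → C:1 H:2
  CH2 → C:1 H:2
  CH2 → C:1 H:2
  CH2C6H5 → C:7 H:7
Element totals:
  C: 12
  H: 18
Molecular formula: C12H18.
DoU = (2C + 2 + N − H − X) / 2 = (2·12 + 2 + 0 − 18 − 0) / 2 = 4.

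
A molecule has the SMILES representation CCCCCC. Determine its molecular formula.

C6H14

Atom tally by fragment:
  CH3 → C:1 H:3
  CH2 → C:1 H:2
  CH2 → C:1 H:2
  CH2 → C:1 H:2
  CH2 → C:1 H:2
  CH3 → C:1 H:3
Element totals:
  C: 6
  H: 14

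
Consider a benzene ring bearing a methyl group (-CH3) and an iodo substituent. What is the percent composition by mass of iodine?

58.20%

Atom tally by fragment:
  benzene ring core → C:6 H:6
  (− 2 ring H displaced by substituents)
  + CH3 → C:1 H:3
  + I → I:1
Element totals:
  C: 7
  H: 7
  I: 1
Molecular formula: C7H7I.
Molar mass = 218.037 g/mol.
Mass from I: 1 × 126.904 = 126.904 g/mol.
%I = 126.904 / 218.037 × 100 = 58.20%.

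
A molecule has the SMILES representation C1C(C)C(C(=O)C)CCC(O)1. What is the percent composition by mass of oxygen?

20.48%

Atom tally by fragment:
  cyclohexane ring core → C:6 H:12
  (− 3 ring H displaced by substituents)
  + CH3 → C:1 H:3
  + COCH3 → C:2 H:3 O:1
  + OH → O:1 H:1
Element totals:
  C: 9
  H: 16
  O: 2
Molecular formula: C9H16O2.
Molar mass = 156.225 g/mol.
Mass from O: 2 × 15.999 = 31.998 g/mol.
%O = 31.998 / 156.225 × 100 = 20.48%.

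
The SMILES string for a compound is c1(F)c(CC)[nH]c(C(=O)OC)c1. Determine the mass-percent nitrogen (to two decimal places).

Atom tally by fragment:
  pyrrole ring core → C:4 H:5 N:1
  (− 3 ring H displaced by substituents)
  + F → F:1
  + C2H5 → C:2 H:5
  + COOCH3 → C:2 H:3 O:2
Element totals:
  C: 8
  H: 10
  F: 1
  N: 1
  O: 2
Molecular formula: C8H10FNO2.
Molar mass = 171.171 g/mol.
Mass from N: 1 × 14.007 = 14.007 g/mol.
%N = 14.007 / 171.171 × 100 = 8.18%.

8.18%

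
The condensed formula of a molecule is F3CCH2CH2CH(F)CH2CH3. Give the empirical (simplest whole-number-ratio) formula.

Element totals:
  C: 6
  H: 10
  F: 4
Molecular formula: C6H10F4.
gcd of subscripts = 2; dividing each by 2:
  C: 6/2 = 3
  F: 4/2 = 2
  H: 10/2 = 5

C3H5F2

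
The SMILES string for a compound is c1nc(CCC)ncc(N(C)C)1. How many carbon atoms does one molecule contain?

Atom tally by fragment:
  pyrimidine ring core → C:4 H:4 N:2
  (− 2 ring H displaced by substituents)
  + CH2CH2CH3 → C:3 H:7
  + N(CH3)2 → N:1 C:2 H:6
Element totals:
  C: 9
  H: 15
  N: 3

9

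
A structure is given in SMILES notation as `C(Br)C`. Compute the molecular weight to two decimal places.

108.97 g/mol

Atom tally by fragment:
  BrCH2 → C:1 H:2 Br:1
  CH3 → C:1 H:3
Element totals:
  C: 2
  H: 5
  Br: 1
Molecular formula: C2H5Br.
  M = 2(12.011) + 5(1.008) + 79.904
    = 24.022 + 5.040 + 79.904 = 108.966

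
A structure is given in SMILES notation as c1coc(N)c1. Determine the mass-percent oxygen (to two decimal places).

19.26%

Atom tally by fragment:
  furan ring core → C:4 H:4 O:1
  (− 1 ring H displaced by substituents)
  + NH2 → N:1 H:2
Element totals:
  C: 4
  H: 5
  N: 1
  O: 1
Molecular formula: C4H5NO.
Molar mass = 83.090 g/mol.
Mass from O: 1 × 15.999 = 15.999 g/mol.
%O = 15.999 / 83.090 × 100 = 19.26%.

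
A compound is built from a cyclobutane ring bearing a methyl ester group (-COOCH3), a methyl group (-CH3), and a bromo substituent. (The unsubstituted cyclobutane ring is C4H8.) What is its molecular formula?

Atom tally by fragment:
  cyclobutane ring core → C:4 H:8
  (− 3 ring H displaced by substituents)
  + COOCH3 → C:2 H:3 O:2
  + CH3 → C:1 H:3
  + Br → Br:1
Element totals:
  C: 7
  H: 11
  Br: 1
  O: 2

C7H11BrO2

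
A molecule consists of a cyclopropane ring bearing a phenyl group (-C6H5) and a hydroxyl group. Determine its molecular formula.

Atom tally by fragment:
  cyclopropane ring core → C:3 H:6
  (− 2 ring H displaced by substituents)
  + C6H5 → C:6 H:5
  + OH → O:1 H:1
Element totals:
  C: 9
  H: 10
  O: 1

C9H10O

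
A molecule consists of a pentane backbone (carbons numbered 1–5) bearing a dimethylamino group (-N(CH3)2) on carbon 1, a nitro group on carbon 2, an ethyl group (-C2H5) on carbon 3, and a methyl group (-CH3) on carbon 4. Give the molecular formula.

Atom tally by fragment:
  (CH3)2NCH2 → C:3 H:8 N:1
  CH(NO2) → C:1 H:1 N:1 O:2
  CH(C2H5) → C:3 H:6
  CH(CH3) → C:2 H:4
  CH3 → C:1 H:3
Element totals:
  C: 10
  H: 22
  N: 2
  O: 2

C10H22N2O2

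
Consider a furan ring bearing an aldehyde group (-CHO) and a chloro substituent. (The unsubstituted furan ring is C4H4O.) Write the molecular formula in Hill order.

Atom tally by fragment:
  furan ring core → C:4 H:4 O:1
  (− 2 ring H displaced by substituents)
  + CHO → C:1 H:1 O:1
  + Cl → Cl:1
Element totals:
  C: 5
  H: 3
  Cl: 1
  O: 2

C5H3ClO2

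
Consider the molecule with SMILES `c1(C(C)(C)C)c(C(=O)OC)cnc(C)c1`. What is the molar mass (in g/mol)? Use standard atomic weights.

Atom tally by fragment:
  pyridine ring core → C:5 H:5 N:1
  (− 3 ring H displaced by substituents)
  + C(CH3)3 → C:4 H:9
  + COOCH3 → C:2 H:3 O:2
  + CH3 → C:1 H:3
Element totals:
  C: 12
  H: 17
  N: 1
  O: 2
Molecular formula: C12H17NO2.
  M = 12(12.011) + 17(1.008) + 14.007 + 2(15.999)
    = 144.132 + 17.136 + 14.007 + 31.998 = 207.273

207.27 g/mol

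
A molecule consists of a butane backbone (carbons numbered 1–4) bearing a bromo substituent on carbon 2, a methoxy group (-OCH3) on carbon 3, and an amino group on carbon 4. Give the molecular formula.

Atom tally by fragment:
  CH3 → C:1 H:3
  CH(Br) → C:1 H:1 Br:1
  CH(OCH3) → C:2 H:4 O:1
  CH2NH2 → C:1 H:4 N:1
Element totals:
  C: 5
  H: 12
  Br: 1
  N: 1
  O: 1

C5H12BrNO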